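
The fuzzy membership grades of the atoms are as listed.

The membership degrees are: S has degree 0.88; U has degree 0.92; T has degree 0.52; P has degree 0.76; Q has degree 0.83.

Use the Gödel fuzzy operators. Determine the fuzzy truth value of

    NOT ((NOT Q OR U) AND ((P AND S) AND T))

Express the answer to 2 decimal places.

0.48

NOT Q = 1 − 0.83 = 0.17
NOT Q OR U = max(a, b) on (0.17, 0.92) = 0.92
P AND S = min(a, b) on (0.76, 0.88) = 0.76
(P AND S) AND T = min(a, b) on (0.76, 0.52) = 0.52
(NOT Q OR U) AND ((P AND S) AND T) = min(a, b) on (0.92, 0.52) = 0.52
NOT ((NOT Q OR U) AND ((P AND S) AND T)) = 1 − 0.52 = 0.48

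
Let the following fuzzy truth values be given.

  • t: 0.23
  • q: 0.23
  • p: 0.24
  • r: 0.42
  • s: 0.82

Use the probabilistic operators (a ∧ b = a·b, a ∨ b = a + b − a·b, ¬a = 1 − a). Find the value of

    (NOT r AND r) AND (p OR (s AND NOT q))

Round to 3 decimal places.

NOT r = 1 − 0.4200 = 0.5800
NOT r AND r = a·b on (0.5800, 0.4200) = 0.2436
NOT q = 1 − 0.2300 = 0.7700
s AND NOT q = a·b on (0.8200, 0.7700) = 0.6314
p OR (s AND NOT q) = a + b − a·b on (0.2400, 0.6314) = 0.7199
(NOT r AND r) AND (p OR (s AND NOT q)) = a·b on (0.2436, 0.7199) = 0.1754

0.175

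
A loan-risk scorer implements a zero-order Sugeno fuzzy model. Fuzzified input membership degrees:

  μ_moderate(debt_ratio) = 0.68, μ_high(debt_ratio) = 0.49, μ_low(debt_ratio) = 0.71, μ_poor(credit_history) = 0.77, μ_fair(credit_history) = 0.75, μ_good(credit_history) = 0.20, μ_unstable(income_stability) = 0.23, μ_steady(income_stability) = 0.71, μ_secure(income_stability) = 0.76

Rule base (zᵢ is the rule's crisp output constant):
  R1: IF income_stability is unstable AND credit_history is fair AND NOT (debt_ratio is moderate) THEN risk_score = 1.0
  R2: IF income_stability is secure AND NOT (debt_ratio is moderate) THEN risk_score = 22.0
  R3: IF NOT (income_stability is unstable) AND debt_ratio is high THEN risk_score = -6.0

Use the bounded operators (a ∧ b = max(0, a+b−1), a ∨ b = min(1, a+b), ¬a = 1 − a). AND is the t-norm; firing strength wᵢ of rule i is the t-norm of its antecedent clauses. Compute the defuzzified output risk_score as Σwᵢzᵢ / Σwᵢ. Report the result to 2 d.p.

R1 (z=1.0): unstable=0.23, fair=0.75, ¬moderate=1−0.68=0.32; AND[max(0, a+b−1)] → w = 0.00
R2 (z=22.0): secure=0.76, ¬moderate=1−0.68=0.32; AND[max(0, a+b−1)] → w = 0.08
R3 (z=-6.0): ¬unstable=1−0.23=0.77, high=0.49; AND[max(0, a+b−1)] → w = 0.26
Weighted average = (0.00·1.0 + 0.08·22.0 + 0.26·-6.0) / (0.00 + 0.08 + 0.26)
  = 0.2000 / 0.3400 = 0.59

0.59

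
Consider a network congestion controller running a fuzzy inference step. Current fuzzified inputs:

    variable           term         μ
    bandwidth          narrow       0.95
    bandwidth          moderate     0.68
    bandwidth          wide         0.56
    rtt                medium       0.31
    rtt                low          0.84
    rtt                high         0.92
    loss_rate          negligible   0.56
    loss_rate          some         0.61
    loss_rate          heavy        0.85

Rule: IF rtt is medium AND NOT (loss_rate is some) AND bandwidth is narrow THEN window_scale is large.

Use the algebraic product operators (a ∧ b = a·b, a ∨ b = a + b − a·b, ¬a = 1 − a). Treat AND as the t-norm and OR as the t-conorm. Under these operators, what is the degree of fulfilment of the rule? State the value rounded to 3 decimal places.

firing strength: medium=0.31, ¬some=1−0.61=0.39, narrow=0.95; AND[a·b] → w = 0.1149

0.115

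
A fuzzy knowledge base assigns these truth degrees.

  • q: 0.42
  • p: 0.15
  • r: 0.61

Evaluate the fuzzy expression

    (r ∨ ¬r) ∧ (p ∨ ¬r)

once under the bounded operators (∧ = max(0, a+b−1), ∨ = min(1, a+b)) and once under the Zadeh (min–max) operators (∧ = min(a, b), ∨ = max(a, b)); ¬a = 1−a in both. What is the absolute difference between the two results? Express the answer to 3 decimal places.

Under bounded:
  ¬r = 1 − 0.61 = 0.39
  r ∨ ¬r = min(1, a+b) on (0.61, 0.39) = 1.00
  ¬r = 1 − 0.61 = 0.39
  p ∨ ¬r = min(1, a+b) on (0.15, 0.39) = 0.54
  (r ∨ ¬r) ∧ (p ∨ ¬r) = max(0, a+b−1) on (1.00, 0.54) = 0.54
  → value = 0.5400
Under Zadeh (min–max):
  ¬r = 1 − 0.61 = 0.39
  r ∨ ¬r = max(a, b) on (0.61, 0.39) = 0.61
  ¬r = 1 − 0.61 = 0.39
  p ∨ ¬r = max(a, b) on (0.15, 0.39) = 0.39
  (r ∨ ¬r) ∧ (p ∨ ¬r) = min(a, b) on (0.61, 0.39) = 0.39
  → value = 0.3900
|0.5400 − 0.3900| = 0.150

0.150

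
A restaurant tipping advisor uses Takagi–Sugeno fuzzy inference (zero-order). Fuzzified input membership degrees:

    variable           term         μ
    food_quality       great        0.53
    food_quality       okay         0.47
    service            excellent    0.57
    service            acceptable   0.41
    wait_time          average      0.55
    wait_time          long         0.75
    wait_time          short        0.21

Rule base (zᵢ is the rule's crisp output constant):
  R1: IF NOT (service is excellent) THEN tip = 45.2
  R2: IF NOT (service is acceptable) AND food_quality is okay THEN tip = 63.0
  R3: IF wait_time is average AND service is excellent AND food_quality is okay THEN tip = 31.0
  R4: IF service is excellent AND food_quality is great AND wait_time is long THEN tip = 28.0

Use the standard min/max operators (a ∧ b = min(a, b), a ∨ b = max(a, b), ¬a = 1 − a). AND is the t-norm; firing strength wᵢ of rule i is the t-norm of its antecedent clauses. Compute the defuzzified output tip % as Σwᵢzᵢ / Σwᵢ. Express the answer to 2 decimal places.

41.29

R1 (z=45.2): ¬excellent=1−0.57=0.43 → w = 0.43
R2 (z=63.0): ¬acceptable=1−0.41=0.59, okay=0.47; AND[min(a, b)] → w = 0.47
R3 (z=31.0): average=0.55, excellent=0.57, okay=0.47; AND[min(a, b)] → w = 0.47
R4 (z=28.0): excellent=0.57, great=0.53, long=0.75; AND[min(a, b)] → w = 0.53
Weighted average = (0.43·45.2 + 0.47·63.0 + 0.47·31.0 + 0.53·28.0) / (0.43 + 0.47 + 0.47 + 0.53)
  = 78.4560 / 1.9000 = 41.29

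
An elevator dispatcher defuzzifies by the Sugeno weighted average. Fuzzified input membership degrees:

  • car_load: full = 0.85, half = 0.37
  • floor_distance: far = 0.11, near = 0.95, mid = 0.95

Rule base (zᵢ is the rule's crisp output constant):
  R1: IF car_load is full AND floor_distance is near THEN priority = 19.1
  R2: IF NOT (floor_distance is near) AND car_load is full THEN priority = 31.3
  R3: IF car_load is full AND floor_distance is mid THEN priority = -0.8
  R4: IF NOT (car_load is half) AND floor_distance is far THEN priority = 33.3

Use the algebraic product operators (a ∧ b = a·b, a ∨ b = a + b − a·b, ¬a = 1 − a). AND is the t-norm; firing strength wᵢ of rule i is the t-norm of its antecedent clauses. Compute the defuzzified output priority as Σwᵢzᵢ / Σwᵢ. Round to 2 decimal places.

10.66

R1 (z=19.1): full=0.85, near=0.95; AND[a·b] → w = 0.8075
R2 (z=31.3): ¬near=1−0.95=0.05, full=0.85; AND[a·b] → w = 0.0425
R3 (z=-0.8): full=0.85, mid=0.95; AND[a·b] → w = 0.8075
R4 (z=33.3): ¬half=1−0.37=0.63, far=0.11; AND[a·b] → w = 0.0693
Weighted average = (0.8075·19.1 + 0.0425·31.3 + 0.8075·-0.8 + 0.0693·33.3) / (0.8075 + 0.0425 + 0.8075 + 0.0693)
  = 18.4152 / 1.7268 = 10.66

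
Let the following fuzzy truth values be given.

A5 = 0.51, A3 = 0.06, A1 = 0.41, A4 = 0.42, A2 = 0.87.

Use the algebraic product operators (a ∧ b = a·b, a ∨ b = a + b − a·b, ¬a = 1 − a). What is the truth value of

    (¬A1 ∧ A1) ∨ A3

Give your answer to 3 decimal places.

¬A1 = 1 − 0.4100 = 0.5900
¬A1 ∧ A1 = a·b on (0.5900, 0.4100) = 0.2419
(¬A1 ∧ A1) ∨ A3 = a + b − a·b on (0.2419, 0.0600) = 0.2874

0.287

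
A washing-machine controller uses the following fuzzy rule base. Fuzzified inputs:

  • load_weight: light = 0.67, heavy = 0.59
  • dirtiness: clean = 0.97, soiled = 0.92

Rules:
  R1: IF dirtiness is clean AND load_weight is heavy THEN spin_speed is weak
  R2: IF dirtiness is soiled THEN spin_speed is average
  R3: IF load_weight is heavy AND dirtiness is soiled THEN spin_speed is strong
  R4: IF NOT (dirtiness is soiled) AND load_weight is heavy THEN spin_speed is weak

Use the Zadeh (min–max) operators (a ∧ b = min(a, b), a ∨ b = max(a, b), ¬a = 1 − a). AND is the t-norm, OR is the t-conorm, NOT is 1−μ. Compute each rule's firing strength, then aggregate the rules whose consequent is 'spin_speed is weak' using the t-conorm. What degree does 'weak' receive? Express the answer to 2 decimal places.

0.59

R1: clean=0.97, heavy=0.59; AND[min(a, b)] → w = 0.59
R2: soiled=0.92 → w = 0.92
R3: heavy=0.59, soiled=0.92; AND[min(a, b)] → w = 0.59
R4: ¬soiled=1−0.92=0.08, heavy=0.59; AND[min(a, b)] → w = 0.08
Rules with consequent 'weak': {R1, R4} → strengths 0.59, 0.08
Aggregate via t-conorm [max(a, b)]: 0.59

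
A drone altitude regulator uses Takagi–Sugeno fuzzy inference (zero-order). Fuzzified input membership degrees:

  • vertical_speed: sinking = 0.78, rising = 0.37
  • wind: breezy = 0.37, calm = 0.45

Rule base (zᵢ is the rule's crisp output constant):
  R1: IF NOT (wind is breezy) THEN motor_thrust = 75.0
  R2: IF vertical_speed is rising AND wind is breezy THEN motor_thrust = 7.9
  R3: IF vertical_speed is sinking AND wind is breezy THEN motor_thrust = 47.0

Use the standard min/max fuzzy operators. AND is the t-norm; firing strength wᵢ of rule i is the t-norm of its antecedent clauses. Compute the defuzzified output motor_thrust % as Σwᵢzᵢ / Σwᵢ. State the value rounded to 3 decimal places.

R1 (z=75.0): ¬breezy=1−0.37=0.63 → w = 0.63
R2 (z=7.9): rising=0.37, breezy=0.37; AND[min(a, b)] → w = 0.37
R3 (z=47.0): sinking=0.78, breezy=0.37; AND[min(a, b)] → w = 0.37
Weighted average = (0.63·75.0 + 0.37·7.9 + 0.37·47.0) / (0.63 + 0.37 + 0.37)
  = 67.5630 / 1.3700 = 49.316

49.316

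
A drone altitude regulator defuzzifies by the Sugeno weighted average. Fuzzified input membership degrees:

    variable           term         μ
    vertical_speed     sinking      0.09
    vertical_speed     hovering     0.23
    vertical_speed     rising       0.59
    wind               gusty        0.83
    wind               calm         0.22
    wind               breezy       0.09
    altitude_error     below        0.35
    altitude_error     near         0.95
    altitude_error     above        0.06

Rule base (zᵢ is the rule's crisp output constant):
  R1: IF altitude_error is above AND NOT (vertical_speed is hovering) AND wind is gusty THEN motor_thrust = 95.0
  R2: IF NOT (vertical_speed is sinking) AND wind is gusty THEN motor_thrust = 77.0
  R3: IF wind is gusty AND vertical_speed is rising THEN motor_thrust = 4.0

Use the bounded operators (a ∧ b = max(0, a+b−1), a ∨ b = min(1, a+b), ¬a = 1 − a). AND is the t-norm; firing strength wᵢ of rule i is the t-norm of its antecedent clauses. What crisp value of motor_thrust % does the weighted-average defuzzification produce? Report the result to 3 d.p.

R1 (z=95.0): above=0.06, ¬hovering=1−0.23=0.77, gusty=0.83; AND[max(0, a+b−1)] → w = 0.00
R2 (z=77.0): ¬sinking=1−0.09=0.91, gusty=0.83; AND[max(0, a+b−1)] → w = 0.74
R3 (z=4.0): gusty=0.83, rising=0.59; AND[max(0, a+b−1)] → w = 0.42
Weighted average = (0.00·95.0 + 0.74·77.0 + 0.42·4.0) / (0.00 + 0.74 + 0.42)
  = 58.6600 / 1.1600 = 50.569

50.569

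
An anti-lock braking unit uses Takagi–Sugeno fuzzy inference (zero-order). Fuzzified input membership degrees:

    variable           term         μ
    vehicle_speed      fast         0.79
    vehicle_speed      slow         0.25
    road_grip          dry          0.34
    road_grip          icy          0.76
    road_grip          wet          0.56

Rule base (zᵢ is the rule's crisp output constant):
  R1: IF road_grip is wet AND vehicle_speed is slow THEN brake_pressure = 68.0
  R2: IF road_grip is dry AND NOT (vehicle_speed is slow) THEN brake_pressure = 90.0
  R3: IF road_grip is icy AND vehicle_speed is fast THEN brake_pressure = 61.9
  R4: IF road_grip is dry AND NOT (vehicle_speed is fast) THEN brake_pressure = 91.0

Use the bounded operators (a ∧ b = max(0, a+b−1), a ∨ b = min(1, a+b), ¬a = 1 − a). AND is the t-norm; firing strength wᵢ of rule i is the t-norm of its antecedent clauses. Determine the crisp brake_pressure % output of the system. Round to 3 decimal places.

65.852

R1 (z=68.0): wet=0.56, slow=0.25; AND[max(0, a+b−1)] → w = 0.00
R2 (z=90.0): dry=0.34, ¬slow=1−0.25=0.75; AND[max(0, a+b−1)] → w = 0.09
R3 (z=61.9): icy=0.76, fast=0.79; AND[max(0, a+b−1)] → w = 0.55
R4 (z=91.0): dry=0.34, ¬fast=1−0.79=0.21; AND[max(0, a+b−1)] → w = 0.00
Weighted average = (0.00·68.0 + 0.09·90.0 + 0.55·61.9 + 0.00·91.0) / (0.00 + 0.09 + 0.55 + 0.00)
  = 42.1450 / 0.6400 = 65.852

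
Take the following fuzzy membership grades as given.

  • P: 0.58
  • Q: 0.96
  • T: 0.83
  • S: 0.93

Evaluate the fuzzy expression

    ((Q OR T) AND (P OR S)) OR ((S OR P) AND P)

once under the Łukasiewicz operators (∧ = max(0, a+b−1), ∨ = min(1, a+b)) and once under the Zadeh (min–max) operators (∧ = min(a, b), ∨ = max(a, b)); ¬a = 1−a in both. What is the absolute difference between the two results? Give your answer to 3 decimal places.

0.070

Under Łukasiewicz:
  Q OR T = min(1, a+b) on (0.96, 0.83) = 1.00
  P OR S = min(1, a+b) on (0.58, 0.93) = 1.00
  (Q OR T) AND (P OR S) = max(0, a+b−1) on (1.00, 1.00) = 1.00
  S OR P = min(1, a+b) on (0.93, 0.58) = 1.00
  (S OR P) AND P = max(0, a+b−1) on (1.00, 0.58) = 0.58
  ((Q OR T) AND (P OR S)) OR ((S OR P) AND P) = min(1, a+b) on (1.00, 0.58) = 1.00
  → value = 1.0000
Under Zadeh (min–max):
  Q OR T = max(a, b) on (0.96, 0.83) = 0.96
  P OR S = max(a, b) on (0.58, 0.93) = 0.93
  (Q OR T) AND (P OR S) = min(a, b) on (0.96, 0.93) = 0.93
  S OR P = max(a, b) on (0.93, 0.58) = 0.93
  (S OR P) AND P = min(a, b) on (0.93, 0.58) = 0.58
  ((Q OR T) AND (P OR S)) OR ((S OR P) AND P) = max(a, b) on (0.93, 0.58) = 0.93
  → value = 0.9300
|1.0000 − 0.9300| = 0.070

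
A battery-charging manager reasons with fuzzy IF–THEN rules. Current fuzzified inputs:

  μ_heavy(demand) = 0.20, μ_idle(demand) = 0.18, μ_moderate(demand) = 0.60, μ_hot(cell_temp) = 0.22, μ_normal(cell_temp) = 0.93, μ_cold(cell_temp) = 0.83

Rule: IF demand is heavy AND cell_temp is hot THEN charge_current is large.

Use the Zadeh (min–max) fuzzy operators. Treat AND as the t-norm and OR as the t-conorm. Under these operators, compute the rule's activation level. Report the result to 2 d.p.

0.20

firing strength: heavy=0.20, hot=0.22; AND[min(a, b)] → w = 0.20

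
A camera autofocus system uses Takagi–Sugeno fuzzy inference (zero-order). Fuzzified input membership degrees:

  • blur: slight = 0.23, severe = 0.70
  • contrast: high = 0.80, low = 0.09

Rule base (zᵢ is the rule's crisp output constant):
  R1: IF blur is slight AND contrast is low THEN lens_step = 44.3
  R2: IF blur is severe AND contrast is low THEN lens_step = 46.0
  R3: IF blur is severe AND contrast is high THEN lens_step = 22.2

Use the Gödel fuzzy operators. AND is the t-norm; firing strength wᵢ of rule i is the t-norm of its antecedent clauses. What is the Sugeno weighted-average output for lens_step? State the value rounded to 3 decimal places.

R1 (z=44.3): slight=0.23, low=0.09; AND[min(a, b)] → w = 0.09
R2 (z=46.0): severe=0.70, low=0.09; AND[min(a, b)] → w = 0.09
R3 (z=22.2): severe=0.70, high=0.80; AND[min(a, b)] → w = 0.70
Weighted average = (0.09·44.3 + 0.09·46.0 + 0.70·22.2) / (0.09 + 0.09 + 0.70)
  = 23.6670 / 0.8800 = 26.894

26.894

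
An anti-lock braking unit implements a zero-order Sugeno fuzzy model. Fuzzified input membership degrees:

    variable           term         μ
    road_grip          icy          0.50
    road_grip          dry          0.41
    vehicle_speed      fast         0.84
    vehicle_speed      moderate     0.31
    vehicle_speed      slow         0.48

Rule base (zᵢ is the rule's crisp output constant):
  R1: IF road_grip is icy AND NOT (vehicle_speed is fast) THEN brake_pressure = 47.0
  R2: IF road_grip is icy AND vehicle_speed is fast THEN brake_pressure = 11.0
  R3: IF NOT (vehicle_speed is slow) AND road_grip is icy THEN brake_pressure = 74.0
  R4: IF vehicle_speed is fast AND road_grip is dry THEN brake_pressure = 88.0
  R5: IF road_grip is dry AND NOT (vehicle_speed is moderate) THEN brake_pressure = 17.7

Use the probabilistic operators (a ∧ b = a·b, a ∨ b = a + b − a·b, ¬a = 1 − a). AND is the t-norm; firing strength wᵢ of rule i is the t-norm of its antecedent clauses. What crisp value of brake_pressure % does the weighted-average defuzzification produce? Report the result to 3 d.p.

R1 (z=47.0): icy=0.50, ¬fast=1−0.84=0.16; AND[a·b] → w = 0.0800
R2 (z=11.0): icy=0.50, fast=0.84; AND[a·b] → w = 0.4200
R3 (z=74.0): ¬slow=1−0.48=0.52, icy=0.50; AND[a·b] → w = 0.2600
R4 (z=88.0): fast=0.84, dry=0.41; AND[a·b] → w = 0.3444
R5 (z=17.7): dry=0.41, ¬moderate=1−0.31=0.69; AND[a·b] → w = 0.2829
Weighted average = (0.0800·47.0 + 0.4200·11.0 + 0.2600·74.0 + 0.3444·88.0 + 0.2829·17.7) / (0.0800 + 0.4200 + 0.2600 + 0.3444 + 0.2829)
  = 62.9345 / 1.3873 = 45.365

45.365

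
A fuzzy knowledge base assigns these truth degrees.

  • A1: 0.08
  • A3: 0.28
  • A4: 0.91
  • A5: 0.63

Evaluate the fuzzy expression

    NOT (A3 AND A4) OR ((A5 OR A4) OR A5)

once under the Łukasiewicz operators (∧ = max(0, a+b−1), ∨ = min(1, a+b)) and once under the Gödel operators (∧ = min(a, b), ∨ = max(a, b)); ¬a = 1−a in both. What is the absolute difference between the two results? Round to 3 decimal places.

Under Łukasiewicz:
  A3 AND A4 = max(0, a+b−1) on (0.28, 0.91) = 0.19
  NOT (A3 AND A4) = 1 − 0.19 = 0.81
  A5 OR A4 = min(1, a+b) on (0.63, 0.91) = 1.00
  (A5 OR A4) OR A5 = min(1, a+b) on (1.00, 0.63) = 1.00
  NOT (A3 AND A4) OR ((A5 OR A4) OR A5) = min(1, a+b) on (0.81, 1.00) = 1.00
  → value = 1.0000
Under Gödel:
  A3 AND A4 = min(a, b) on (0.28, 0.91) = 0.28
  NOT (A3 AND A4) = 1 − 0.28 = 0.72
  A5 OR A4 = max(a, b) on (0.63, 0.91) = 0.91
  (A5 OR A4) OR A5 = max(a, b) on (0.91, 0.63) = 0.91
  NOT (A3 AND A4) OR ((A5 OR A4) OR A5) = max(a, b) on (0.72, 0.91) = 0.91
  → value = 0.9100
|1.0000 − 0.9100| = 0.090

0.090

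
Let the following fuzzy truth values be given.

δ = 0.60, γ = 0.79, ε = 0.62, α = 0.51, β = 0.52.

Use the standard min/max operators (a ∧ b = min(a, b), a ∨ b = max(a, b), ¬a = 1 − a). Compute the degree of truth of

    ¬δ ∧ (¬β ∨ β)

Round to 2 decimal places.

0.40

¬δ = 1 − 0.60 = 0.40
¬β = 1 − 0.52 = 0.48
¬β ∨ β = max(a, b) on (0.48, 0.52) = 0.52
¬δ ∧ (¬β ∨ β) = min(a, b) on (0.40, 0.52) = 0.40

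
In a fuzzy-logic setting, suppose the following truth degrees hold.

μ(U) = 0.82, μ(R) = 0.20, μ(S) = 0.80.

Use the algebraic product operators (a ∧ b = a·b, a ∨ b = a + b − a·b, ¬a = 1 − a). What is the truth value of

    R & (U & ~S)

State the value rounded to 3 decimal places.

~S = 1 − 0.8000 = 0.2000
U & ~S = a·b on (0.8200, 0.2000) = 0.1640
R & (U & ~S) = a·b on (0.2000, 0.1640) = 0.0328

0.033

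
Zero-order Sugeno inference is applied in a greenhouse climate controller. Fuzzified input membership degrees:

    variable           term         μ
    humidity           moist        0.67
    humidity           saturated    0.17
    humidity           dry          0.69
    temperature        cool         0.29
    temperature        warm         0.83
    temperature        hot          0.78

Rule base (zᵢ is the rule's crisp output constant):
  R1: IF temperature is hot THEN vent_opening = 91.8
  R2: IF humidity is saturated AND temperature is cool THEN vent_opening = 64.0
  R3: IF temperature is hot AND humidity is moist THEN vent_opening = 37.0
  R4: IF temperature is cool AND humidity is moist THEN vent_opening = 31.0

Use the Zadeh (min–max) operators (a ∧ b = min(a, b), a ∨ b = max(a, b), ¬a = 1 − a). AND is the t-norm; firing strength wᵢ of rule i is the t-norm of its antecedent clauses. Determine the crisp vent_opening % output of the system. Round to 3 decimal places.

R1 (z=91.8): hot=0.78 → w = 0.78
R2 (z=64.0): saturated=0.17, cool=0.29; AND[min(a, b)] → w = 0.17
R3 (z=37.0): hot=0.78, moist=0.67; AND[min(a, b)] → w = 0.67
R4 (z=31.0): cool=0.29, moist=0.67; AND[min(a, b)] → w = 0.29
Weighted average = (0.78·91.8 + 0.17·64.0 + 0.67·37.0 + 0.29·31.0) / (0.78 + 0.17 + 0.67 + 0.29)
  = 116.2640 / 1.9100 = 60.871

60.871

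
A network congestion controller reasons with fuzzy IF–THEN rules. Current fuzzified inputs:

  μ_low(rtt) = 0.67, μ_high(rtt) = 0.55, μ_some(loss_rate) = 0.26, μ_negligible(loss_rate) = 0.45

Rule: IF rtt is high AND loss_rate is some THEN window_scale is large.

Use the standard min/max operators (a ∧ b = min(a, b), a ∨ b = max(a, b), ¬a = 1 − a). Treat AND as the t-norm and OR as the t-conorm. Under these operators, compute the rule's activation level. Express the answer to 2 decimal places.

firing strength: high=0.55, some=0.26; AND[min(a, b)] → w = 0.26

0.26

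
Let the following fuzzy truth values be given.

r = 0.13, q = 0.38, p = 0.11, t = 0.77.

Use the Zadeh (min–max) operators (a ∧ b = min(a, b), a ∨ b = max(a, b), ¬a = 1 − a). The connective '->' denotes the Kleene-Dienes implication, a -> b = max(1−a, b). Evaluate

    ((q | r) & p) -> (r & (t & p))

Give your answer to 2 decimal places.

q | r = max(a, b) on (0.38, 0.13) = 0.38
(q | r) & p = min(a, b) on (0.38, 0.11) = 0.11
t & p = min(a, b) on (0.77, 0.11) = 0.11
r & (t & p) = min(a, b) on (0.13, 0.11) = 0.11
((q | r) & p) -> (r & (t & p))  [Kleene-Dienes: max(1−a, b)] with a=0.11, b=0.11 → 0.89

0.89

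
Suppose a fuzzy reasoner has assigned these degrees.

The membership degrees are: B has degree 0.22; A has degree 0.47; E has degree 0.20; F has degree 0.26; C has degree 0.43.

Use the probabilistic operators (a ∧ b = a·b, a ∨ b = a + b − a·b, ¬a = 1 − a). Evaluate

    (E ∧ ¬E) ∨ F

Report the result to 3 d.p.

0.378

¬E = 1 − 0.2000 = 0.8000
E ∧ ¬E = a·b on (0.2000, 0.8000) = 0.1600
(E ∧ ¬E) ∨ F = a + b − a·b on (0.1600, 0.2600) = 0.3784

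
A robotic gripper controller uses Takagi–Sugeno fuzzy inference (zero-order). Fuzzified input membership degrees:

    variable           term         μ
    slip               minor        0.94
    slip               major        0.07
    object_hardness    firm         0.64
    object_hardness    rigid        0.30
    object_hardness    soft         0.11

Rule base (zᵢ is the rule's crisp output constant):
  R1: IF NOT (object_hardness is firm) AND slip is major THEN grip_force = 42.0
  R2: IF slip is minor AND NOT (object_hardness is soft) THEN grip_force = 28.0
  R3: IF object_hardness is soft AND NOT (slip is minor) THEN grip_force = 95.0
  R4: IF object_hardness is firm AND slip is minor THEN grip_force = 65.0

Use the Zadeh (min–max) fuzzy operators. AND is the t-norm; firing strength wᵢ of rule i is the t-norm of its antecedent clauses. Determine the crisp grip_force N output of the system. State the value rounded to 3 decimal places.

R1 (z=42.0): ¬firm=1−0.64=0.36, major=0.07; AND[min(a, b)] → w = 0.07
R2 (z=28.0): minor=0.94, ¬soft=1−0.11=0.89; AND[min(a, b)] → w = 0.89
R3 (z=95.0): soft=0.11, ¬minor=1−0.94=0.06; AND[min(a, b)] → w = 0.06
R4 (z=65.0): firm=0.64, minor=0.94; AND[min(a, b)] → w = 0.64
Weighted average = (0.07·42.0 + 0.89·28.0 + 0.06·95.0 + 0.64·65.0) / (0.07 + 0.89 + 0.06 + 0.64)
  = 75.1600 / 1.6600 = 45.277

45.277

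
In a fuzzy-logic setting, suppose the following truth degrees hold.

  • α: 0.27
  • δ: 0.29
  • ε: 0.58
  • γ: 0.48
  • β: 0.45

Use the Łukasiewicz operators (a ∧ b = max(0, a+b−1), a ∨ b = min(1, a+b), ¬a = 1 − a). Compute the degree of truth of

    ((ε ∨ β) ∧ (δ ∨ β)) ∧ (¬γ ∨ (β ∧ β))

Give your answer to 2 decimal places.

0.26

ε ∨ β = min(1, a+b) on (0.58, 0.45) = 1.00
δ ∨ β = min(1, a+b) on (0.29, 0.45) = 0.74
(ε ∨ β) ∧ (δ ∨ β) = max(0, a+b−1) on (1.00, 0.74) = 0.74
¬γ = 1 − 0.48 = 0.52
β ∧ β = max(0, a+b−1) on (0.45, 0.45) = 0.00
¬γ ∨ (β ∧ β) = min(1, a+b) on (0.52, 0.00) = 0.52
((ε ∨ β) ∧ (δ ∨ β)) ∧ (¬γ ∨ (β ∧ β)) = max(0, a+b−1) on (0.74, 0.52) = 0.26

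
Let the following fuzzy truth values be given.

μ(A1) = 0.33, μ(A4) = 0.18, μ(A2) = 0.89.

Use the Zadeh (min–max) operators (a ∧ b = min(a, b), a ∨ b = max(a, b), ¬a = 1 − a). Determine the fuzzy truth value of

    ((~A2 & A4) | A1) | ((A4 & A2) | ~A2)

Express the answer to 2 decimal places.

~A2 = 1 − 0.89 = 0.11
~A2 & A4 = min(a, b) on (0.11, 0.18) = 0.11
(~A2 & A4) | A1 = max(a, b) on (0.11, 0.33) = 0.33
A4 & A2 = min(a, b) on (0.18, 0.89) = 0.18
~A2 = 1 − 0.89 = 0.11
(A4 & A2) | ~A2 = max(a, b) on (0.18, 0.11) = 0.18
((~A2 & A4) | A1) | ((A4 & A2) | ~A2) = max(a, b) on (0.33, 0.18) = 0.33

0.33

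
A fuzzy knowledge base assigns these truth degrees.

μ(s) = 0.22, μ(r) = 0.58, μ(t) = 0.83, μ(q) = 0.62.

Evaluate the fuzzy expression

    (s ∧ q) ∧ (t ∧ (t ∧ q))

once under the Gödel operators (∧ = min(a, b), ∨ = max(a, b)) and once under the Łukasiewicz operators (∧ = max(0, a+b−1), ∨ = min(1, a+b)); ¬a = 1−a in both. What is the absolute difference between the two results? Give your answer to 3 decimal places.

0.220

Under Gödel:
  s ∧ q = min(a, b) on (0.22, 0.62) = 0.22
  t ∧ q = min(a, b) on (0.83, 0.62) = 0.62
  t ∧ (t ∧ q) = min(a, b) on (0.83, 0.62) = 0.62
  (s ∧ q) ∧ (t ∧ (t ∧ q)) = min(a, b) on (0.22, 0.62) = 0.22
  → value = 0.2200
Under Łukasiewicz:
  s ∧ q = max(0, a+b−1) on (0.22, 0.62) = 0.00
  t ∧ q = max(0, a+b−1) on (0.83, 0.62) = 0.45
  t ∧ (t ∧ q) = max(0, a+b−1) on (0.83, 0.45) = 0.28
  (s ∧ q) ∧ (t ∧ (t ∧ q)) = max(0, a+b−1) on (0.00, 0.28) = 0.00
  → value = 0.0000
|0.2200 − 0.0000| = 0.220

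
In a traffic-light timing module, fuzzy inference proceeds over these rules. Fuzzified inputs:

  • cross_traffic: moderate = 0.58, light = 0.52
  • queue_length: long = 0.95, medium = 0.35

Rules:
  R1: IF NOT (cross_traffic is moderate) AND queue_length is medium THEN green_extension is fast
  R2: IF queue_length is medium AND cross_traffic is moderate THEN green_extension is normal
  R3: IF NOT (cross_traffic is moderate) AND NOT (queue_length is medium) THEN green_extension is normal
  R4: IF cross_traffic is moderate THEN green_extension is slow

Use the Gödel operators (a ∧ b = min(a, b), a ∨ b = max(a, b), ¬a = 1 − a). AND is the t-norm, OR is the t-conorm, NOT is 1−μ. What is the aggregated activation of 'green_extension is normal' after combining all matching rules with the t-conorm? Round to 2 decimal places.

R1: ¬moderate=1−0.58=0.42, medium=0.35; AND[min(a, b)] → w = 0.35
R2: medium=0.35, moderate=0.58; AND[min(a, b)] → w = 0.35
R3: ¬moderate=1−0.58=0.42, ¬medium=1−0.35=0.65; AND[min(a, b)] → w = 0.42
R4: moderate=0.58 → w = 0.58
Rules with consequent 'normal': {R2, R3} → strengths 0.35, 0.42
Aggregate via t-conorm [max(a, b)]: 0.42

0.42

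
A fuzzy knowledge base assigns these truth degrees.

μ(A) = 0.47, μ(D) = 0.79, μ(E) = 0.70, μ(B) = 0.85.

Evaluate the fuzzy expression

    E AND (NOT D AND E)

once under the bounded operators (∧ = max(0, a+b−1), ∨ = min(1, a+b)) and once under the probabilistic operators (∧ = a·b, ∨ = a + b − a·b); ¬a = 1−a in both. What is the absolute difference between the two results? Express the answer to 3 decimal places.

Under bounded:
  NOT D = 1 − 0.79 = 0.21
  NOT D AND E = max(0, a+b−1) on (0.21, 0.70) = 0.00
  E AND (NOT D AND E) = max(0, a+b−1) on (0.70, 0.00) = 0.00
  → value = 0.0000
Under probabilistic:
  NOT D = 1 − 0.7900 = 0.2100
  NOT D AND E = a·b on (0.2100, 0.7000) = 0.1470
  E AND (NOT D AND E) = a·b on (0.7000, 0.1470) = 0.1029
  → value = 0.1029
|0.0000 − 0.1029| = 0.103

0.103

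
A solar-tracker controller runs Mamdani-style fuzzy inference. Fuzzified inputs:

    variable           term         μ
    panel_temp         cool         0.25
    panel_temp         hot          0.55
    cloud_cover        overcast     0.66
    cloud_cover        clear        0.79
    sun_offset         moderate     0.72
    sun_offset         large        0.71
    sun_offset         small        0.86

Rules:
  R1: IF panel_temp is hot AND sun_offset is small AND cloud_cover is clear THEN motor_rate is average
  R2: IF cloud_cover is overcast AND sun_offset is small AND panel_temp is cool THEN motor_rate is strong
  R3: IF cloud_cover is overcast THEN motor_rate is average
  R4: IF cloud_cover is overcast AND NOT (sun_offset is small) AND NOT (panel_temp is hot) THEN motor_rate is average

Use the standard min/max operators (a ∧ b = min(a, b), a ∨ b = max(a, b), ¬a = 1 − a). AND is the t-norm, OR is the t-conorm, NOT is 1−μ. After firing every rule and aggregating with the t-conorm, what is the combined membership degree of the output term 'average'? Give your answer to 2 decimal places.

0.66

R1: hot=0.55, small=0.86, clear=0.79; AND[min(a, b)] → w = 0.55
R2: overcast=0.66, small=0.86, cool=0.25; AND[min(a, b)] → w = 0.25
R3: overcast=0.66 → w = 0.66
R4: overcast=0.66, ¬small=1−0.86=0.14, ¬hot=1−0.55=0.45; AND[min(a, b)] → w = 0.14
Rules with consequent 'average': {R1, R3, R4} → strengths 0.55, 0.66, 0.14
Aggregate via t-conorm [max(a, b)]: 0.66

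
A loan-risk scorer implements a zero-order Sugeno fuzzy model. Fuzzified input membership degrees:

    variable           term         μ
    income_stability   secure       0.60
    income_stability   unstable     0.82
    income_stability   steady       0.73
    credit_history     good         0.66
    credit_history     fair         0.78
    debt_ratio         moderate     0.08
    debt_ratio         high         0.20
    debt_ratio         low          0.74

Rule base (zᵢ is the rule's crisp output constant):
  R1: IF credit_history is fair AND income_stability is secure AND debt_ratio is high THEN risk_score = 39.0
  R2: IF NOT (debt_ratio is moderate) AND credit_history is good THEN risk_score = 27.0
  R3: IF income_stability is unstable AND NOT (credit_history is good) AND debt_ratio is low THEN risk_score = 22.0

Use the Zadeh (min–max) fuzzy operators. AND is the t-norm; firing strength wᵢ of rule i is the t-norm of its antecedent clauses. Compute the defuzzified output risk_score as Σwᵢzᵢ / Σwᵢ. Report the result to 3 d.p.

27.583

R1 (z=39.0): fair=0.78, secure=0.60, high=0.20; AND[min(a, b)] → w = 0.20
R2 (z=27.0): ¬moderate=1−0.08=0.92, good=0.66; AND[min(a, b)] → w = 0.66
R3 (z=22.0): unstable=0.82, ¬good=1−0.66=0.34, low=0.74; AND[min(a, b)] → w = 0.34
Weighted average = (0.20·39.0 + 0.66·27.0 + 0.34·22.0) / (0.20 + 0.66 + 0.34)
  = 33.1000 / 1.2000 = 27.583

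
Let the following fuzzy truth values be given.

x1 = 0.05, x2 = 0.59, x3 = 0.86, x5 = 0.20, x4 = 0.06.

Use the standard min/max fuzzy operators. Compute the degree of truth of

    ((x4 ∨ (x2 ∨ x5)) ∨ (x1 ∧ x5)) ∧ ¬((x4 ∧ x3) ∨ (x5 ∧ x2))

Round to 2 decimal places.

0.59

x2 ∨ x5 = max(a, b) on (0.59, 0.20) = 0.59
x4 ∨ (x2 ∨ x5) = max(a, b) on (0.06, 0.59) = 0.59
x1 ∧ x5 = min(a, b) on (0.05, 0.20) = 0.05
(x4 ∨ (x2 ∨ x5)) ∨ (x1 ∧ x5) = max(a, b) on (0.59, 0.05) = 0.59
x4 ∧ x3 = min(a, b) on (0.06, 0.86) = 0.06
x5 ∧ x2 = min(a, b) on (0.20, 0.59) = 0.20
(x4 ∧ x3) ∨ (x5 ∧ x2) = max(a, b) on (0.06, 0.20) = 0.20
¬((x4 ∧ x3) ∨ (x5 ∧ x2)) = 1 − 0.20 = 0.80
((x4 ∨ (x2 ∨ x5)) ∨ (x1 ∧ x5)) ∧ ¬((x4 ∧ x3) ∨ (x5 ∧ x2)) = min(a, b) on (0.59, 0.80) = 0.59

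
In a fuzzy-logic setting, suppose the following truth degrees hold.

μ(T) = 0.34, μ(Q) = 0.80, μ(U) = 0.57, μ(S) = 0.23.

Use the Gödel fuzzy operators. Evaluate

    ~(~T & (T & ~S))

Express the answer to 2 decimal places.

~T = 1 − 0.34 = 0.66
~S = 1 − 0.23 = 0.77
T & ~S = min(a, b) on (0.34, 0.77) = 0.34
~T & (T & ~S) = min(a, b) on (0.66, 0.34) = 0.34
~(~T & (T & ~S)) = 1 − 0.34 = 0.66

0.66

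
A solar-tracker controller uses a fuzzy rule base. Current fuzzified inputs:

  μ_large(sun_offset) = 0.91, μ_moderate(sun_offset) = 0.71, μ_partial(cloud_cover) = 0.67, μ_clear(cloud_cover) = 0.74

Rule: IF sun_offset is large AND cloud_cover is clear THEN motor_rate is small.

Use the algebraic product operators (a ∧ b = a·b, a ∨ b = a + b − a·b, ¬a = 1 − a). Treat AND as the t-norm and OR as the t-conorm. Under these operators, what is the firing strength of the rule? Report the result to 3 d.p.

firing strength: large=0.91, clear=0.74; AND[a·b] → w = 0.6734

0.673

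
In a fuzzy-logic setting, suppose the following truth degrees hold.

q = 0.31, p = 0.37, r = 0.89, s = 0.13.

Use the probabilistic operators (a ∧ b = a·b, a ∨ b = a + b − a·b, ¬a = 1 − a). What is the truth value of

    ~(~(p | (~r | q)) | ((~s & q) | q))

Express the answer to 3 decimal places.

0.309

~r = 1 − 0.8900 = 0.1100
~r | q = a + b − a·b on (0.1100, 0.3100) = 0.3859
p | (~r | q) = a + b − a·b on (0.3700, 0.3859) = 0.6131
~(p | (~r | q)) = 1 − 0.6131 = 0.3869
~s = 1 − 0.1300 = 0.8700
~s & q = a·b on (0.8700, 0.3100) = 0.2697
(~s & q) | q = a + b − a·b on (0.2697, 0.3100) = 0.4961
~(p | (~r | q)) | ((~s & q) | q) = a + b − a·b on (0.3869, 0.4961) = 0.6910
~(~(p | (~r | q)) | ((~s & q) | q)) = 1 − 0.6910 = 0.3090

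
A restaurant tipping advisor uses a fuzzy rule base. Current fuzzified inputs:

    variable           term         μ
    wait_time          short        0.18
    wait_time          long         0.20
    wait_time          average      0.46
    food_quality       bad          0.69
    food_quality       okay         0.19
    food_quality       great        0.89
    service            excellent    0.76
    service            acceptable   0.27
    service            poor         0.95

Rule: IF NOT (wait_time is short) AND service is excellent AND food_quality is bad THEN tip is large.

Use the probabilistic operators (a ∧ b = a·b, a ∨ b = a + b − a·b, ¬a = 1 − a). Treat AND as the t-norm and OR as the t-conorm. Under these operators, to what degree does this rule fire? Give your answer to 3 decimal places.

0.430

firing strength: ¬short=1−0.18=0.82, excellent=0.76, bad=0.69; AND[a·b] → w = 0.4300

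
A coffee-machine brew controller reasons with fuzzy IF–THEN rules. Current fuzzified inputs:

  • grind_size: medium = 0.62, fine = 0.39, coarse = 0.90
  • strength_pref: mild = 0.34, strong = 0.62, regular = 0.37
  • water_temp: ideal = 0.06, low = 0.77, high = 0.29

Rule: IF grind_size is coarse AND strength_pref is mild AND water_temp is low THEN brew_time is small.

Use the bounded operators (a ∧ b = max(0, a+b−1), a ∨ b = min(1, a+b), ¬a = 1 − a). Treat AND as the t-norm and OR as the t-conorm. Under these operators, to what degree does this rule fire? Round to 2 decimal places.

0.01

firing strength: coarse=0.90, mild=0.34, low=0.77; AND[max(0, a+b−1)] → w = 0.01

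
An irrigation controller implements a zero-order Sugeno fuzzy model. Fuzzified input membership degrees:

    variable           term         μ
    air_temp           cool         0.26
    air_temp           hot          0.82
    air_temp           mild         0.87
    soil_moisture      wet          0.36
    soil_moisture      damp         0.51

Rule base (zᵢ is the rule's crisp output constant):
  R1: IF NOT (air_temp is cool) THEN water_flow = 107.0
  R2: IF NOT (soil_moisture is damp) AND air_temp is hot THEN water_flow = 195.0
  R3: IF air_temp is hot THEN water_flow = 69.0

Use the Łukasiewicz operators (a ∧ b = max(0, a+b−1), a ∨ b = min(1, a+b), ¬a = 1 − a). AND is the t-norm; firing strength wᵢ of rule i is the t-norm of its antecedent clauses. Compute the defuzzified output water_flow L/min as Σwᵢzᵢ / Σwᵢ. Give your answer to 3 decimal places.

104.925

R1 (z=107.0): ¬cool=1−0.26=0.74 → w = 0.74
R2 (z=195.0): ¬damp=1−0.51=0.49, hot=0.82; AND[max(0, a+b−1)] → w = 0.31
R3 (z=69.0): hot=0.82 → w = 0.82
Weighted average = (0.74·107.0 + 0.31·195.0 + 0.82·69.0) / (0.74 + 0.31 + 0.82)
  = 196.2100 / 1.8700 = 104.925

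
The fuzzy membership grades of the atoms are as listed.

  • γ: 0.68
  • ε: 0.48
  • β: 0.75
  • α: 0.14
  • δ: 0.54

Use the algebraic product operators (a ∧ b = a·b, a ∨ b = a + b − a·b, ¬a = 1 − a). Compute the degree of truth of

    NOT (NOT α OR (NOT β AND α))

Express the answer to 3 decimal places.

NOT α = 1 − 0.1400 = 0.8600
NOT β = 1 − 0.7500 = 0.2500
NOT β AND α = a·b on (0.2500, 0.1400) = 0.0350
NOT α OR (NOT β AND α) = a + b − a·b on (0.8600, 0.0350) = 0.8649
NOT (NOT α OR (NOT β AND α)) = 1 − 0.8649 = 0.1351

0.135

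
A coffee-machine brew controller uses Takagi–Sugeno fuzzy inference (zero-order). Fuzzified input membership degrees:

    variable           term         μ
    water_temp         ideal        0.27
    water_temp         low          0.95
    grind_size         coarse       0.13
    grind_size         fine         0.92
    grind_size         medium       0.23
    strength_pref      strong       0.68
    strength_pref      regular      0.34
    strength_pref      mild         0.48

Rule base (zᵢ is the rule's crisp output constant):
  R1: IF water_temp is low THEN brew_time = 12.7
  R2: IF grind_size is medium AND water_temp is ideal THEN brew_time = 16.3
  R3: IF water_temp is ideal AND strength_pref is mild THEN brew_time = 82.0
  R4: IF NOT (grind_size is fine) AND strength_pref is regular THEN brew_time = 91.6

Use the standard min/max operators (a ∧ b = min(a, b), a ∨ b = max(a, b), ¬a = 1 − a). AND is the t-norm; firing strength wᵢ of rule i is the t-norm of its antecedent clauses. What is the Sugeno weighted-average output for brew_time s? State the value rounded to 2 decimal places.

29.60

R1 (z=12.7): low=0.95 → w = 0.95
R2 (z=16.3): medium=0.23, ideal=0.27; AND[min(a, b)] → w = 0.23
R3 (z=82.0): ideal=0.27, mild=0.48; AND[min(a, b)] → w = 0.27
R4 (z=91.6): ¬fine=1−0.92=0.08, regular=0.34; AND[min(a, b)] → w = 0.08
Weighted average = (0.95·12.7 + 0.23·16.3 + 0.27·82.0 + 0.08·91.6) / (0.95 + 0.23 + 0.27 + 0.08)
  = 45.2820 / 1.5300 = 29.60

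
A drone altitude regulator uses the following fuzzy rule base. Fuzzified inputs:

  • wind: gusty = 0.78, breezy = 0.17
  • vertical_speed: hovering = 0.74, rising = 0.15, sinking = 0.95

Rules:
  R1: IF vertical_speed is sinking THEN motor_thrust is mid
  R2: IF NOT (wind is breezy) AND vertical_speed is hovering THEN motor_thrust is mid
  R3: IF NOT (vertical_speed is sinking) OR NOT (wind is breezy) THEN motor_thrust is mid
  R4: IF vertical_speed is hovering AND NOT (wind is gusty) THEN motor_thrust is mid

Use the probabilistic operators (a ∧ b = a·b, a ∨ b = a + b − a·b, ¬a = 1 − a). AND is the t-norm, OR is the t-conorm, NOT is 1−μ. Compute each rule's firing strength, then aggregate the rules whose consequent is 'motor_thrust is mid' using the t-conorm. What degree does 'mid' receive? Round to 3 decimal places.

R1: sinking=0.95 → w = 0.9500
R2: ¬breezy=1−0.17=0.83, hovering=0.74; AND[a·b] → w = 0.6142
R3: ¬sinking=1−0.95=0.05, ¬breezy=1−0.17=0.83; OR[a + b − a·b] → w = 0.8385
R4: hovering=0.74, ¬gusty=1−0.78=0.22; AND[a·b] → w = 0.1628
Rules with consequent 'mid': {R1, R2, R3, R4} → strengths 0.9500, 0.6142, 0.8385, 0.1628
Aggregate via t-conorm [a + b − a·b]: 0.9974

0.997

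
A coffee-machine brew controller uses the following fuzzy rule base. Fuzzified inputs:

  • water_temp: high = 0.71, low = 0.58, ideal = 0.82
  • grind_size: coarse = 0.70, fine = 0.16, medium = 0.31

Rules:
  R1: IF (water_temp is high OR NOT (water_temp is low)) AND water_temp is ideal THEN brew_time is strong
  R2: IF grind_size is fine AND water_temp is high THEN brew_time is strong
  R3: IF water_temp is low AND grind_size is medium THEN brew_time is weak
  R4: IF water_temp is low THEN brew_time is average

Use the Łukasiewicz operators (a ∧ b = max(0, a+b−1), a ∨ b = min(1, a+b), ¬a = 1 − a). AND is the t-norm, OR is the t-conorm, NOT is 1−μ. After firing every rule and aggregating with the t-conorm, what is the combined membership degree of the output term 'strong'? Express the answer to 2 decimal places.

R1: (high=0.71 OR ¬low=1−0.58=0.42) = 1.00; AND[max(0, a+b−1)] with ideal=0.82 → w = 0.82
R2: fine=0.16, high=0.71; AND[max(0, a+b−1)] → w = 0.00
R3: low=0.58, medium=0.31; AND[max(0, a+b−1)] → w = 0.00
R4: low=0.58 → w = 0.58
Rules with consequent 'strong': {R1, R2} → strengths 0.82, 0.00
Aggregate via t-conorm [min(1, a+b)]: 0.82

0.82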